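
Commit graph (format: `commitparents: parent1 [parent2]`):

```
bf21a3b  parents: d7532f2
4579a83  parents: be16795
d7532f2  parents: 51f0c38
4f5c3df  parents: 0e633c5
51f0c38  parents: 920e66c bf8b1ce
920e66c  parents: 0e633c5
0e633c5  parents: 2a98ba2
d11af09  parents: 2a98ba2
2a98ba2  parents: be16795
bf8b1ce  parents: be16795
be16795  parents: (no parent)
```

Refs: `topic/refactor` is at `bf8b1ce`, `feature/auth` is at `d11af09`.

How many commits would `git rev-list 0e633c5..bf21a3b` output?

5

Reachable from bf21a3b: {0e633c5, 2a98ba2, 51f0c38, 920e66c, be16795, bf21a3b, bf8b1ce, d7532f2}.
Reachable from 0e633c5: {0e633c5, 2a98ba2, be16795}.
In bf21a3b's history but not 0e633c5's: {51f0c38, 920e66c, bf21a3b, bf8b1ce, d7532f2} — 5 commits.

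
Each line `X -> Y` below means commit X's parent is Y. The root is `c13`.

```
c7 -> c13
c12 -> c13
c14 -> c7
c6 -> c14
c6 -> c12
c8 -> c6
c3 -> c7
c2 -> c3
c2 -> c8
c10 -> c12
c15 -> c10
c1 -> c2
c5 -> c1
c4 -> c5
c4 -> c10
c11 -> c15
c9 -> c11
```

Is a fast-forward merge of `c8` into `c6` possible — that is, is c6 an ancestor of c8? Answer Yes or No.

Yes

A fast-forward from c6 to c8 is possible iff c6 is an ancestor of c8.
Ancestors of c8: {c12, c13, c14, c6, c7, c8}.
c6 is among them, so fast-forward is possible.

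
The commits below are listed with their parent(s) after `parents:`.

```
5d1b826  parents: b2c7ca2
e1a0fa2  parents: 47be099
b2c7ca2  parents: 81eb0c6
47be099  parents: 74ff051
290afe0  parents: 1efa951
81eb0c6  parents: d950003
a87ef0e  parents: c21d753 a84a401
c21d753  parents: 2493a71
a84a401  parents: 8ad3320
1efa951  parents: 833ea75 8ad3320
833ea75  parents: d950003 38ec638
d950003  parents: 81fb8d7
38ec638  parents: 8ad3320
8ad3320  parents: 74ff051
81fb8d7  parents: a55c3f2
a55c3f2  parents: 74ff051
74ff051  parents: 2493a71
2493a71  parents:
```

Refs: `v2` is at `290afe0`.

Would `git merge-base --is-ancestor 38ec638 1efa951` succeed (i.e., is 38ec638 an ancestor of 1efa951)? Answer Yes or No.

Yes

Ancestors of 1efa951 (commits reachable by following parents): {1efa951, 2493a71, 38ec638, 74ff051, 81fb8d7, 833ea75, 8ad3320, a55c3f2, d950003}.
38ec638 is in that set, so it is an ancestor of 1efa951.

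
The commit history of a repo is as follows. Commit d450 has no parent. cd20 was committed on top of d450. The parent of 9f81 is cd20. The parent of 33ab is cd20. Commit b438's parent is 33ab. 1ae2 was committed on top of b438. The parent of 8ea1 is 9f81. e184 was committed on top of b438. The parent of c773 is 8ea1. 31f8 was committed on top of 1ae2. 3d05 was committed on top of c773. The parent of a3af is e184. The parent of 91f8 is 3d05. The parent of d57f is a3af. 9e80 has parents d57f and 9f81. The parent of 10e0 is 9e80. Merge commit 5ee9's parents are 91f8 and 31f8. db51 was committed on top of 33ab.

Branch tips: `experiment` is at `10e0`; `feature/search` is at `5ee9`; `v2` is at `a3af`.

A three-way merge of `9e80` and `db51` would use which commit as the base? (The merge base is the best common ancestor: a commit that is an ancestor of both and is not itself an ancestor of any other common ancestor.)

33ab

Ancestors of 9e80: {33ab, 9e80, 9f81, a3af, b438, cd20, d450, d57f, e184}.
Ancestors of db51: {33ab, cd20, d450, db51}.
Common ancestors: {33ab, cd20, d450}.
Among these, 33ab is not an ancestor of any other common ancestor — it is the merge base.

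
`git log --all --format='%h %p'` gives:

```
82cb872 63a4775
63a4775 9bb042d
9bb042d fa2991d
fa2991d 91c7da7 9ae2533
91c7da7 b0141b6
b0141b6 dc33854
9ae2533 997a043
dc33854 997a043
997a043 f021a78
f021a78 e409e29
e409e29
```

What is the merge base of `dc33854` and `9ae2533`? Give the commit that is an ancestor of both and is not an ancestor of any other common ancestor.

Ancestors of dc33854: {997a043, dc33854, e409e29, f021a78}.
Ancestors of 9ae2533: {997a043, 9ae2533, e409e29, f021a78}.
Common ancestors: {997a043, e409e29, f021a78}.
Among these, 997a043 is not an ancestor of any other common ancestor — it is the merge base.

997a043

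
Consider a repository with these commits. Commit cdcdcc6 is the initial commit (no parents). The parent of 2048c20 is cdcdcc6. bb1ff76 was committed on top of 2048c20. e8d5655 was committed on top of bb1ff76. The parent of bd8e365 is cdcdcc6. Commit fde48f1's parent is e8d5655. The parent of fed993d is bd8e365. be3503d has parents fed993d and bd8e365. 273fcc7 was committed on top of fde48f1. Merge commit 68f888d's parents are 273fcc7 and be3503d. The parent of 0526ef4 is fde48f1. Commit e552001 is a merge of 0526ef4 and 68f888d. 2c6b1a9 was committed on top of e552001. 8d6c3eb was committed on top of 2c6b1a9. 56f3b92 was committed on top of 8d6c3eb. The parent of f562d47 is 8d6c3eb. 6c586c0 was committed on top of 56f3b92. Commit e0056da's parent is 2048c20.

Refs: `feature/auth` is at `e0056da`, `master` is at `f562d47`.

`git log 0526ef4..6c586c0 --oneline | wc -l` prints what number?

10

Reachable from 6c586c0: {0526ef4, 2048c20, 273fcc7, 2c6b1a9, 56f3b92, 68f888d, 6c586c0, 8d6c3eb, bb1ff76, bd8e365, be3503d, cdcdcc6, e552001, e8d5655, fde48f1, fed993d}.
Reachable from 0526ef4: {0526ef4, 2048c20, bb1ff76, cdcdcc6, e8d5655, fde48f1}.
In 6c586c0's history but not 0526ef4's: {273fcc7, 2c6b1a9, 56f3b92, 68f888d, 6c586c0, 8d6c3eb, bd8e365, be3503d, e552001, fed993d} — 10 commits.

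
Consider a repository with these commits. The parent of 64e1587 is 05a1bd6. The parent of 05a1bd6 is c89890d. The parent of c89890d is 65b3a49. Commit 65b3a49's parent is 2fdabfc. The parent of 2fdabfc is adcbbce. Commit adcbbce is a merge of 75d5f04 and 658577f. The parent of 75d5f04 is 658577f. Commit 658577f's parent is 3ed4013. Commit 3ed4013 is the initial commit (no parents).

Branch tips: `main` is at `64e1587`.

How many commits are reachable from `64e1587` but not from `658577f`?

7

Reachable from 64e1587: {05a1bd6, 2fdabfc, 3ed4013, 64e1587, 658577f, 65b3a49, 75d5f04, adcbbce, c89890d}.
Reachable from 658577f: {3ed4013, 658577f}.
In 64e1587's history but not 658577f's: {05a1bd6, 2fdabfc, 64e1587, 65b3a49, 75d5f04, adcbbce, c89890d} — 7 commits.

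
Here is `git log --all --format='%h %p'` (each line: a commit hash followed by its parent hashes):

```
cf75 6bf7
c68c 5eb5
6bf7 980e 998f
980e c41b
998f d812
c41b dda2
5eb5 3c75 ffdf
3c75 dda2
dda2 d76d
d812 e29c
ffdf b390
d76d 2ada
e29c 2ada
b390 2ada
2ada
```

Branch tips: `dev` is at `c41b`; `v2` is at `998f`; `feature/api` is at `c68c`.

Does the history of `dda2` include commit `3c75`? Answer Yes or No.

Ancestors of dda2: {2ada, d76d, dda2}.
3c75 is not in that set, so it is not an ancestor of dda2.

No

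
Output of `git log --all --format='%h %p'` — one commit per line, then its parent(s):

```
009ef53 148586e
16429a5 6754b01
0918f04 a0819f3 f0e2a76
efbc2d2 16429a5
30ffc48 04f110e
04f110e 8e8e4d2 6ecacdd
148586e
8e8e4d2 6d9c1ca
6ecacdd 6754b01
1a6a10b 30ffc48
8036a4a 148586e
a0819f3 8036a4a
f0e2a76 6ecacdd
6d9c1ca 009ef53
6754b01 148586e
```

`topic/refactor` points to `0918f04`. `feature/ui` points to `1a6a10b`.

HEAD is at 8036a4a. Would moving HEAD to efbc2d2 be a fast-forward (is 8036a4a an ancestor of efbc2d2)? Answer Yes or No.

No

A fast-forward from 8036a4a to efbc2d2 is possible iff 8036a4a is an ancestor of efbc2d2.
Ancestors of efbc2d2: {148586e, 16429a5, 6754b01, efbc2d2}.
8036a4a is not among them, so fast-forward is not possible.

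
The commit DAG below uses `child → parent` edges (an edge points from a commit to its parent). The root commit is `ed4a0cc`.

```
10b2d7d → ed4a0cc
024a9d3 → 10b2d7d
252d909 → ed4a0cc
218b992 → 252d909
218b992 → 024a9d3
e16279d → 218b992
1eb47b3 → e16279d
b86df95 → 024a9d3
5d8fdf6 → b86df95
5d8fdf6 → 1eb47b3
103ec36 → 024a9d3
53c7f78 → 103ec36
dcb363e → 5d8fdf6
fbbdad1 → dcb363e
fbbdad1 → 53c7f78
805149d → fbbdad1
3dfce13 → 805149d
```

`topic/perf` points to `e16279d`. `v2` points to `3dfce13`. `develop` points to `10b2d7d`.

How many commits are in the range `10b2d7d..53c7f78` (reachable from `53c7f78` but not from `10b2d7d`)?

Reachable from 53c7f78: {024a9d3, 103ec36, 10b2d7d, 53c7f78, ed4a0cc}.
Reachable from 10b2d7d: {10b2d7d, ed4a0cc}.
In 53c7f78's history but not 10b2d7d's: {024a9d3, 103ec36, 53c7f78} — 3 commits.

3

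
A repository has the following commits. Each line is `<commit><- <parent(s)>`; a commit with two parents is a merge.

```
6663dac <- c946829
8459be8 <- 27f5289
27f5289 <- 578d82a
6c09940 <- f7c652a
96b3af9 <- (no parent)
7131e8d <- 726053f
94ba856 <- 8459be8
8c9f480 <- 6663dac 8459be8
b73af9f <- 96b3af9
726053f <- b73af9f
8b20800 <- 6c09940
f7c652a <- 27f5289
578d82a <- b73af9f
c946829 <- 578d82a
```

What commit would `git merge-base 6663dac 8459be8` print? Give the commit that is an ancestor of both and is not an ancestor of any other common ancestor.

Ancestors of 6663dac: {578d82a, 6663dac, 96b3af9, b73af9f, c946829}.
Ancestors of 8459be8: {27f5289, 578d82a, 8459be8, 96b3af9, b73af9f}.
Common ancestors: {578d82a, 96b3af9, b73af9f}.
Among these, 578d82a is not an ancestor of any other common ancestor — it is the merge base.

578d82a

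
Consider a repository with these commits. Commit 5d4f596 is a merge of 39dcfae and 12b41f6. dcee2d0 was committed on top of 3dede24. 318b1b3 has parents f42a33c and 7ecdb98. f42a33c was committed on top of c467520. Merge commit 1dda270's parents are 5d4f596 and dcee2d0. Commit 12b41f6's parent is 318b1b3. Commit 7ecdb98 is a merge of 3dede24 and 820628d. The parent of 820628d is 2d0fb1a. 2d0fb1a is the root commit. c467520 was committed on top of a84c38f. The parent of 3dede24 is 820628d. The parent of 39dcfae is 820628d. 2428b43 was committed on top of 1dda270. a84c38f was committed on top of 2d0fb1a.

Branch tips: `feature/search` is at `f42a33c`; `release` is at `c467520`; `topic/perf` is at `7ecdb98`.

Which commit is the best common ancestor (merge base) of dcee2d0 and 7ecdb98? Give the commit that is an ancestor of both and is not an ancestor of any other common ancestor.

3dede24

Ancestors of dcee2d0: {2d0fb1a, 3dede24, 820628d, dcee2d0}.
Ancestors of 7ecdb98: {2d0fb1a, 3dede24, 7ecdb98, 820628d}.
Common ancestors: {2d0fb1a, 3dede24, 820628d}.
Among these, 3dede24 is not an ancestor of any other common ancestor — it is the merge base.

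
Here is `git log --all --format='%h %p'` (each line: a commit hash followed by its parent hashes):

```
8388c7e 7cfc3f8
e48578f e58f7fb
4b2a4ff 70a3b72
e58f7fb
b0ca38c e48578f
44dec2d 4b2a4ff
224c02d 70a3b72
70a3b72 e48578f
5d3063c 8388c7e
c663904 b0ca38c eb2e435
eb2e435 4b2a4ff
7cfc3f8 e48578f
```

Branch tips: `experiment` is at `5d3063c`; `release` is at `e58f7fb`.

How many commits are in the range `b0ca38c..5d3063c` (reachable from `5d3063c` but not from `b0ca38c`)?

3

Reachable from 5d3063c: {5d3063c, 7cfc3f8, 8388c7e, e48578f, e58f7fb}.
Reachable from b0ca38c: {b0ca38c, e48578f, e58f7fb}.
In 5d3063c's history but not b0ca38c's: {5d3063c, 7cfc3f8, 8388c7e} — 3 commits.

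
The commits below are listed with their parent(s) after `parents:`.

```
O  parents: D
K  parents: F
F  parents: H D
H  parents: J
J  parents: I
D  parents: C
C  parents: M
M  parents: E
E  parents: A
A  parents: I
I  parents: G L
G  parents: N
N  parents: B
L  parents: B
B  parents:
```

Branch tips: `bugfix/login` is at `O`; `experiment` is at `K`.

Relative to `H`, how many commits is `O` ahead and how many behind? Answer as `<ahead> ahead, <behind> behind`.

Reachable from O: {A, B, C, D, E, G, I, L, M, N, O}.
Reachable from H: {B, G, H, I, J, L, N}.
Only in O's history (ahead): {A, C, D, E, M, O} — 6.
Only in H's history (behind): {H, J} — 2.

6 ahead, 2 behind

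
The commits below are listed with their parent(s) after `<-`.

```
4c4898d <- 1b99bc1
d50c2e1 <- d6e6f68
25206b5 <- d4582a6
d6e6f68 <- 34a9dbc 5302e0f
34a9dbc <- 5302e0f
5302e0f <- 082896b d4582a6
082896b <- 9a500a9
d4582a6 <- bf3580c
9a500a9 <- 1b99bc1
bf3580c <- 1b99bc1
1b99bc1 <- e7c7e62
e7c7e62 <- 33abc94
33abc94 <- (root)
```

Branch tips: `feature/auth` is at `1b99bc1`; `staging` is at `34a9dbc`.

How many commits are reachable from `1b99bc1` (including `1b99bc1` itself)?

3

Walking parent pointers from 1b99bc1: reachable set = {1b99bc1, 33abc94, e7c7e62}.
That is 3 commits.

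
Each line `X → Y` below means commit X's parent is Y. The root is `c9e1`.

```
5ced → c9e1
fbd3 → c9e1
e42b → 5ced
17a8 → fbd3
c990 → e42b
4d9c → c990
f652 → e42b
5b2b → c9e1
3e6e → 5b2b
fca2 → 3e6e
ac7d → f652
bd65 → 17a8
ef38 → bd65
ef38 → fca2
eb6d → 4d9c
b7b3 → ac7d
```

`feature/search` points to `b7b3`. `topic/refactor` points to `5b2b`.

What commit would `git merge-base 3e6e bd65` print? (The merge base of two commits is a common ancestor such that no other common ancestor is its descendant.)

Ancestors of 3e6e: {3e6e, 5b2b, c9e1}.
Ancestors of bd65: {17a8, bd65, c9e1, fbd3}.
Common ancestors: {c9e1}.
The only common ancestor is c9e1, so it is the merge base.

c9e1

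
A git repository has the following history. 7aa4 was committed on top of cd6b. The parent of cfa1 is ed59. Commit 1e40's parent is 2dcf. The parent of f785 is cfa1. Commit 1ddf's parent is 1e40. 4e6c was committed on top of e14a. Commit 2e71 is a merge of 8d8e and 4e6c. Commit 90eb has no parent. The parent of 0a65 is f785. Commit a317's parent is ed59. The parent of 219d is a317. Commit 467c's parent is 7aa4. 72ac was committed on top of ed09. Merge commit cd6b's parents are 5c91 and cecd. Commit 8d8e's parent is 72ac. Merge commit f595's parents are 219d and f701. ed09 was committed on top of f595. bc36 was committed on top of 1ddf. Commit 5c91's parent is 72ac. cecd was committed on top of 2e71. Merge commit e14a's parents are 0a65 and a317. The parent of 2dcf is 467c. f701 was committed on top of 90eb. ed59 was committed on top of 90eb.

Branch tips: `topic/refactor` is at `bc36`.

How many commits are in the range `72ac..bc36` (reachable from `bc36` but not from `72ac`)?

Reachable from bc36: {0a65, 1ddf, 1e40, 219d, 2dcf, 2e71, 467c, 4e6c, 5c91, 72ac, 7aa4, 8d8e, 90eb, a317, bc36, cd6b, cecd, cfa1, e14a, ed09, ed59, f595, f701, f785}.
Reachable from 72ac: {219d, 72ac, 90eb, a317, ed09, ed59, f595, f701}.
In bc36's history but not 72ac's: {0a65, 1ddf, 1e40, 2dcf, 2e71, 467c, 4e6c, 5c91, 7aa4, 8d8e, bc36, cd6b, cecd, cfa1, e14a, f785} — 16 commits.

16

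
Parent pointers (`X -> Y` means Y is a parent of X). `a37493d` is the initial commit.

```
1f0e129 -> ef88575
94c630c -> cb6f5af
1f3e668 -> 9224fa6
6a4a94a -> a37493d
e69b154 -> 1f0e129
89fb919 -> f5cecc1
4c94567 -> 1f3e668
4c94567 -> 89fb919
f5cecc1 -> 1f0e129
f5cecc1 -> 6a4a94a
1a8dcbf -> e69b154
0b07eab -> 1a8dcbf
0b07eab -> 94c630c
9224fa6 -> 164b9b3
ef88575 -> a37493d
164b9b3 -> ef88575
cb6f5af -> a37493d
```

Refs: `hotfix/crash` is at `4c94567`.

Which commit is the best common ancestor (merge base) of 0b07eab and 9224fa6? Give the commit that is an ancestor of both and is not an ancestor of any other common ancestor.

Ancestors of 0b07eab: {0b07eab, 1a8dcbf, 1f0e129, 94c630c, a37493d, cb6f5af, e69b154, ef88575}.
Ancestors of 9224fa6: {164b9b3, 9224fa6, a37493d, ef88575}.
Common ancestors: {a37493d, ef88575}.
Among these, ef88575 is not an ancestor of any other common ancestor — it is the merge base.

ef88575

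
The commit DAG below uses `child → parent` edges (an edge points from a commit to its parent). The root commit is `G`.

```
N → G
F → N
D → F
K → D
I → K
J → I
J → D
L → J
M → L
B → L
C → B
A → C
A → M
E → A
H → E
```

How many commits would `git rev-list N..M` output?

7

Reachable from M: {D, F, G, I, J, K, L, M, N}.
Reachable from N: {G, N}.
In M's history but not N's: {D, F, I, J, K, L, M} — 7 commits.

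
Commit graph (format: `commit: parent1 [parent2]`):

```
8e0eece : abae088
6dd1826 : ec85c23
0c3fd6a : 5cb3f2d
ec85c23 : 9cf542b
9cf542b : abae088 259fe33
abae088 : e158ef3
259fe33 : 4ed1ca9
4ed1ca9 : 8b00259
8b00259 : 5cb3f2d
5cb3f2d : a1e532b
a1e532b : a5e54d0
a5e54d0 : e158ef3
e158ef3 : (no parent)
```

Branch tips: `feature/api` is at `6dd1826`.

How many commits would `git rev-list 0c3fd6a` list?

5

Walking parent pointers from 0c3fd6a: reachable set = {0c3fd6a, 5cb3f2d, a1e532b, a5e54d0, e158ef3}.
That is 5 commits.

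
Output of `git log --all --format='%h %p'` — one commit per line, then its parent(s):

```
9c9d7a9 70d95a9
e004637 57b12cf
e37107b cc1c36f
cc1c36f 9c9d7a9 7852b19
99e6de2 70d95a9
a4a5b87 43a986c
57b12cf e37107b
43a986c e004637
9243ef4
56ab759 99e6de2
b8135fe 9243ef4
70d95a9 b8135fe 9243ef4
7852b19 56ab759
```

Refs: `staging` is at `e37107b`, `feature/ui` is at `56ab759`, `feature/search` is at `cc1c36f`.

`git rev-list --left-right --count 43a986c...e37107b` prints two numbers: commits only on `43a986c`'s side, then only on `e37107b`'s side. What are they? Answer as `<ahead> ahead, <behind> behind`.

Reachable from 43a986c: {43a986c, 56ab759, 57b12cf, 70d95a9, 7852b19, 9243ef4, 99e6de2, 9c9d7a9, b8135fe, cc1c36f, e004637, e37107b}.
Reachable from e37107b: {56ab759, 70d95a9, 7852b19, 9243ef4, 99e6de2, 9c9d7a9, b8135fe, cc1c36f, e37107b}.
Only in 43a986c's history (ahead): {43a986c, 57b12cf, e004637} — 3.
Only in e37107b's history (behind): {} — 0.

3 ahead, 0 behind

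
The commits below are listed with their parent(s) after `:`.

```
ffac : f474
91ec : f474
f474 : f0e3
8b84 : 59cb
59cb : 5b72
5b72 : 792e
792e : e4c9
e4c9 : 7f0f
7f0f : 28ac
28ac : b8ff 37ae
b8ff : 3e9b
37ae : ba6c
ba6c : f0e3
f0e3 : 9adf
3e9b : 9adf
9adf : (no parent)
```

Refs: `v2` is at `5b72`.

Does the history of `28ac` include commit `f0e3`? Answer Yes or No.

Yes

Ancestors of 28ac (commits reachable by following parents): {28ac, 37ae, 3e9b, 9adf, b8ff, ba6c, f0e3}.
f0e3 is in that set, so it is an ancestor of 28ac.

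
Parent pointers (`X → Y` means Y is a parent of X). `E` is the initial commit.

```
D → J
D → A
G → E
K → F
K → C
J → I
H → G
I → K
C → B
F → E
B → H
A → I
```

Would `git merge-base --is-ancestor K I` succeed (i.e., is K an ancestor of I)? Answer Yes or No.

Ancestors of I (commits reachable by following parents): {B, C, E, F, G, H, I, K}.
K is in that set, so it is an ancestor of I.

Yes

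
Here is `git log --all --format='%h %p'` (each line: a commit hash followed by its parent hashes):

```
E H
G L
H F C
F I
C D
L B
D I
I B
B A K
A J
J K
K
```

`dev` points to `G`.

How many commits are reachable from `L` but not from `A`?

Reachable from L: {A, B, J, K, L}.
Reachable from A: {A, J, K}.
In L's history but not A's: {B, L} — 2 commits.

2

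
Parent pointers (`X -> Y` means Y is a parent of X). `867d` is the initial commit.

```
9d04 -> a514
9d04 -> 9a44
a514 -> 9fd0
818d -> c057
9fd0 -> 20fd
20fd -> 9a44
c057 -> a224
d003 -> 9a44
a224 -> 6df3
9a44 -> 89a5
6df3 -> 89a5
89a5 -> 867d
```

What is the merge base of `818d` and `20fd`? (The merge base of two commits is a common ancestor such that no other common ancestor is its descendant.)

89a5

Ancestors of 818d: {6df3, 818d, 867d, 89a5, a224, c057}.
Ancestors of 20fd: {20fd, 867d, 89a5, 9a44}.
Common ancestors: {867d, 89a5}.
Among these, 89a5 is not an ancestor of any other common ancestor — it is the merge base.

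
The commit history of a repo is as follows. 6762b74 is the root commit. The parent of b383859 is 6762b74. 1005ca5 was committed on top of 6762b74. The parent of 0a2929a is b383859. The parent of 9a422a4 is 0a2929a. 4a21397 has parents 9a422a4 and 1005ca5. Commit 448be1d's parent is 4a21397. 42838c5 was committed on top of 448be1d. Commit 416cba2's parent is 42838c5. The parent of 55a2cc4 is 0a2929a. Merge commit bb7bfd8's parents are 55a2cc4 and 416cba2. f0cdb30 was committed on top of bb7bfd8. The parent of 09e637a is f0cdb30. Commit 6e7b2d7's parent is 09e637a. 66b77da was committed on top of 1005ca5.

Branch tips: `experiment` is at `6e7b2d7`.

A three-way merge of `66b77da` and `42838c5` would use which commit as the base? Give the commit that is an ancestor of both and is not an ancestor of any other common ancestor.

Ancestors of 66b77da: {1005ca5, 66b77da, 6762b74}.
Ancestors of 42838c5: {0a2929a, 1005ca5, 42838c5, 448be1d, 4a21397, 6762b74, 9a422a4, b383859}.
Common ancestors: {1005ca5, 6762b74}.
Among these, 1005ca5 is not an ancestor of any other common ancestor — it is the merge base.

1005ca5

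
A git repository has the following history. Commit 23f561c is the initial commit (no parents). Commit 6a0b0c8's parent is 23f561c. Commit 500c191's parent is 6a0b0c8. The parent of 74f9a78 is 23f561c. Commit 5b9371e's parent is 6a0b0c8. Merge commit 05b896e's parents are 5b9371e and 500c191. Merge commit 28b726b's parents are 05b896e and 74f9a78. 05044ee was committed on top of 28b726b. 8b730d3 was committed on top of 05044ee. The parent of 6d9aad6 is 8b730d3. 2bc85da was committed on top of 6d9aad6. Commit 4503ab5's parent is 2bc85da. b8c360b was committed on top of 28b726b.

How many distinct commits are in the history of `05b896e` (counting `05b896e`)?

Walking parent pointers from 05b896e: reachable set = {05b896e, 23f561c, 500c191, 5b9371e, 6a0b0c8}.
That is 5 commits.

5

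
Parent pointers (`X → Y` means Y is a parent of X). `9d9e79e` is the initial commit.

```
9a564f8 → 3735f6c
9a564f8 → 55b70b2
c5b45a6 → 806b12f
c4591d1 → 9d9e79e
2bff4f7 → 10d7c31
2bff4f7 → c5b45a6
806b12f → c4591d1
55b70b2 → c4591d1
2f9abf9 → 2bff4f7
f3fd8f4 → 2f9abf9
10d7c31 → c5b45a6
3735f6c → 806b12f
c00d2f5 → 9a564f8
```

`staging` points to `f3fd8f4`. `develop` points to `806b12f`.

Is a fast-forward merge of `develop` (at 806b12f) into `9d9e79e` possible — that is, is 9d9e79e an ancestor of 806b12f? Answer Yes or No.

A fast-forward from 9d9e79e to 806b12f is possible iff 9d9e79e is an ancestor of 806b12f.
Ancestors of 806b12f: {806b12f, 9d9e79e, c4591d1}.
9d9e79e is among them, so fast-forward is possible.

Yes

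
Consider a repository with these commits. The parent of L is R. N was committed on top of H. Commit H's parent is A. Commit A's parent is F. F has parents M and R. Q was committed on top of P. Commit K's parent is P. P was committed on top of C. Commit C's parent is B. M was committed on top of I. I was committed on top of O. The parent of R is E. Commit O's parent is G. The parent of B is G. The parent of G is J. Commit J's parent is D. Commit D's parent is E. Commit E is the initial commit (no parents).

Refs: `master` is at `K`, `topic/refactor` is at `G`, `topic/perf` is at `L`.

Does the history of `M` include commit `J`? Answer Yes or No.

Yes

Ancestors of M (commits reachable by following parents): {D, E, G, I, J, M, O}.
J is in that set, so it is an ancestor of M.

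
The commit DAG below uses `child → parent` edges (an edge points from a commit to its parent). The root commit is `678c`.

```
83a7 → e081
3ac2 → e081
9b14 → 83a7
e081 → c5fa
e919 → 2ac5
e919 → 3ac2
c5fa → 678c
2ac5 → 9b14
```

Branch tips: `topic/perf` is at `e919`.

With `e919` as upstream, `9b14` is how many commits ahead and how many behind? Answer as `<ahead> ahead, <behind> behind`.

0 ahead, 3 behind

Reachable from 9b14: {678c, 83a7, 9b14, c5fa, e081}.
Reachable from e919: {2ac5, 3ac2, 678c, 83a7, 9b14, c5fa, e081, e919}.
Only in 9b14's history (ahead): {} — 0.
Only in e919's history (behind): {2ac5, 3ac2, e919} — 3.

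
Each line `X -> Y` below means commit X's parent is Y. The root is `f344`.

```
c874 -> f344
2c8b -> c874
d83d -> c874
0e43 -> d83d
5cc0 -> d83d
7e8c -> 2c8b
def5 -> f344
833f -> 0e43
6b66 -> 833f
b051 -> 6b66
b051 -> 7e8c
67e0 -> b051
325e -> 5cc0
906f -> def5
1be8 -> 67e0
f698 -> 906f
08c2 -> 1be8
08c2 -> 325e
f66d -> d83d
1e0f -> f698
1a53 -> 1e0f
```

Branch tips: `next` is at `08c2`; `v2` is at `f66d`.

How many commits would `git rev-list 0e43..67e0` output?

Reachable from 67e0: {0e43, 2c8b, 67e0, 6b66, 7e8c, 833f, b051, c874, d83d, f344}.
Reachable from 0e43: {0e43, c874, d83d, f344}.
In 67e0's history but not 0e43's: {2c8b, 67e0, 6b66, 7e8c, 833f, b051} — 6 commits.

6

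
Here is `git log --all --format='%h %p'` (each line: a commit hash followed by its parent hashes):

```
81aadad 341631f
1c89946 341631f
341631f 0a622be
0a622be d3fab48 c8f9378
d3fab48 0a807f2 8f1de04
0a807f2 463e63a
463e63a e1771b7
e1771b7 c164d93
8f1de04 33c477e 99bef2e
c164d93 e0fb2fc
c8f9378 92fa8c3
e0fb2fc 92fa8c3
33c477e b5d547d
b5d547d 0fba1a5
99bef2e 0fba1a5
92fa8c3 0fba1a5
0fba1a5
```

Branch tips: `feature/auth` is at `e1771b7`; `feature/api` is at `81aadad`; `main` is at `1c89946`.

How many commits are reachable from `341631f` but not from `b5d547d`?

Reachable from 341631f: {0a622be, 0a807f2, 0fba1a5, 33c477e, 341631f, 463e63a, 8f1de04, 92fa8c3, 99bef2e, b5d547d, c164d93, c8f9378, d3fab48, e0fb2fc, e1771b7}.
Reachable from b5d547d: {0fba1a5, b5d547d}.
In 341631f's history but not b5d547d's: {0a622be, 0a807f2, 33c477e, 341631f, 463e63a, 8f1de04, 92fa8c3, 99bef2e, c164d93, c8f9378, d3fab48, e0fb2fc, e1771b7} — 13 commits.

13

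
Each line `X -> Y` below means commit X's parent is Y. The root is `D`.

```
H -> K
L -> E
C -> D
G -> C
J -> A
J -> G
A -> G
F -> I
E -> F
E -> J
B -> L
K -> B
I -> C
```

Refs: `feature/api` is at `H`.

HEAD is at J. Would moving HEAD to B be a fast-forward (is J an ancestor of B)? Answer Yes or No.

Yes

A fast-forward from J to B is possible iff J is an ancestor of B.
Ancestors of B: {A, B, C, D, E, F, G, I, J, L}.
J is among them, so fast-forward is possible.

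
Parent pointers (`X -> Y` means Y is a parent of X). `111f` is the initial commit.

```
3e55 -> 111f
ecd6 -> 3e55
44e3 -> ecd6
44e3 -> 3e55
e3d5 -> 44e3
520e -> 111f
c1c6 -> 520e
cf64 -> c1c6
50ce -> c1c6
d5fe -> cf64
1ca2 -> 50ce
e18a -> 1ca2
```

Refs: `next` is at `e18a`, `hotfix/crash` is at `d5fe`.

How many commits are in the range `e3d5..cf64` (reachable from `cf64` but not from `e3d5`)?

Reachable from cf64: {111f, 520e, c1c6, cf64}.
Reachable from e3d5: {111f, 3e55, 44e3, e3d5, ecd6}.
In cf64's history but not e3d5's: {520e, c1c6, cf64} — 3 commits.

3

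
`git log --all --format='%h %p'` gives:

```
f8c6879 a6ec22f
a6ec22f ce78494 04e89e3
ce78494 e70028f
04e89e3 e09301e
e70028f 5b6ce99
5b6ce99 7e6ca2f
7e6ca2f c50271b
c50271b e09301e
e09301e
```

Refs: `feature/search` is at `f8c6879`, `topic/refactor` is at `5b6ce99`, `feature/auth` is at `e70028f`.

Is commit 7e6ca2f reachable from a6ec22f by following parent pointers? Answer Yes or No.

Yes

Ancestors of a6ec22f (commits reachable by following parents): {04e89e3, 5b6ce99, 7e6ca2f, a6ec22f, c50271b, ce78494, e09301e, e70028f}.
7e6ca2f is in that set, so it is an ancestor of a6ec22f.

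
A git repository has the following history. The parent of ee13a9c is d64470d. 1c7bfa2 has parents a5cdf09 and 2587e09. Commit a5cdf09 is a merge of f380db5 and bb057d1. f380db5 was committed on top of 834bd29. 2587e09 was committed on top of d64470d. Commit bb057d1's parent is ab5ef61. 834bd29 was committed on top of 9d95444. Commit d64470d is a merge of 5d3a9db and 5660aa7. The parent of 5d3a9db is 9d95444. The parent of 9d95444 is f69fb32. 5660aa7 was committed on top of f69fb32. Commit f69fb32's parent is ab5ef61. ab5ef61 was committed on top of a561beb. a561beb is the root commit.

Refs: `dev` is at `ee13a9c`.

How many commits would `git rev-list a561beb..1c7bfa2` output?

12

Reachable from 1c7bfa2: {1c7bfa2, 2587e09, 5660aa7, 5d3a9db, 834bd29, 9d95444, a561beb, a5cdf09, ab5ef61, bb057d1, d64470d, f380db5, f69fb32}.
Reachable from a561beb: {a561beb}.
In 1c7bfa2's history but not a561beb's: {1c7bfa2, 2587e09, 5660aa7, 5d3a9db, 834bd29, 9d95444, a5cdf09, ab5ef61, bb057d1, d64470d, f380db5, f69fb32} — 12 commits.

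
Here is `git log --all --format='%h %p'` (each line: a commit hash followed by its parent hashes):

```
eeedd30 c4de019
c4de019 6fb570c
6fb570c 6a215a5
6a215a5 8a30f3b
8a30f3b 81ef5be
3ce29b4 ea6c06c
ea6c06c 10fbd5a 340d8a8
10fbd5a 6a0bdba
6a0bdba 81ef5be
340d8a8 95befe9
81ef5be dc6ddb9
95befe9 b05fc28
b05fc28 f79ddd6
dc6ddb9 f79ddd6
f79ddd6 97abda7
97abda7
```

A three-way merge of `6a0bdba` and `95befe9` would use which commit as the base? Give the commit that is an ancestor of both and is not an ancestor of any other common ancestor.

f79ddd6

Ancestors of 6a0bdba: {6a0bdba, 81ef5be, 97abda7, dc6ddb9, f79ddd6}.
Ancestors of 95befe9: {95befe9, 97abda7, b05fc28, f79ddd6}.
Common ancestors: {97abda7, f79ddd6}.
Among these, f79ddd6 is not an ancestor of any other common ancestor — it is the merge base.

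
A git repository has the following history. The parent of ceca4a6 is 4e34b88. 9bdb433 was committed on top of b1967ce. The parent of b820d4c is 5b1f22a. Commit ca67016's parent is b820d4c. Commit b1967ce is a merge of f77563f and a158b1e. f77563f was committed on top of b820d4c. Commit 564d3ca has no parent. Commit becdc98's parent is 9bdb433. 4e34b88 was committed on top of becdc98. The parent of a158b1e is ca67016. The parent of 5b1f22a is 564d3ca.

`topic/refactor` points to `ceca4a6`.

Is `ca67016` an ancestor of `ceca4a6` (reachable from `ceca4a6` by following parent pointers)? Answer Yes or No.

Ancestors of ceca4a6 (commits reachable by following parents): {4e34b88, 564d3ca, 5b1f22a, 9bdb433, a158b1e, b1967ce, b820d4c, becdc98, ca67016, ceca4a6, f77563f}.
ca67016 is in that set, so it is an ancestor of ceca4a6.

Yes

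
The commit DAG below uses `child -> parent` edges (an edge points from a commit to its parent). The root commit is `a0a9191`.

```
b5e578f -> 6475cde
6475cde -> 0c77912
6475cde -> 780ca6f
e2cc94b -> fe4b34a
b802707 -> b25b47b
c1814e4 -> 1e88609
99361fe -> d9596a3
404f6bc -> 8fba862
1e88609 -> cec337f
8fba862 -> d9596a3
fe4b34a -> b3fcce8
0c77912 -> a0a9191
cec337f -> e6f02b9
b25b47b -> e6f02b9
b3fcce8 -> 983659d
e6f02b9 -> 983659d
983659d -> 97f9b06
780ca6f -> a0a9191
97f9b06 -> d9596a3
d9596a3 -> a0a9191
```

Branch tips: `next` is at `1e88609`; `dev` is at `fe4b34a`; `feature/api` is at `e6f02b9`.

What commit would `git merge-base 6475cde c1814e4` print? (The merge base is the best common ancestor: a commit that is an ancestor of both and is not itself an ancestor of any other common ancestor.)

Ancestors of 6475cde: {0c77912, 6475cde, 780ca6f, a0a9191}.
Ancestors of c1814e4: {1e88609, 97f9b06, 983659d, a0a9191, c1814e4, cec337f, d9596a3, e6f02b9}.
Common ancestors: {a0a9191}.
The only common ancestor is a0a9191, so it is the merge base.

a0a9191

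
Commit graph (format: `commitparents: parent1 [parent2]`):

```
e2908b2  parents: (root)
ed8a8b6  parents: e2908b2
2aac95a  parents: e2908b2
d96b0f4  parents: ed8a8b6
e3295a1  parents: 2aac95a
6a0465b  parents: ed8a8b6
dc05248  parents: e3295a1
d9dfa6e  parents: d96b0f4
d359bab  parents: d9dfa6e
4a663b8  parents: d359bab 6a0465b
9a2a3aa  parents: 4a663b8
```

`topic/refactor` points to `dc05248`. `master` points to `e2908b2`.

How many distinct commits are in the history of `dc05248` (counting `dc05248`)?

4

Walking parent pointers from dc05248: reachable set = {2aac95a, dc05248, e2908b2, e3295a1}.
That is 4 commits.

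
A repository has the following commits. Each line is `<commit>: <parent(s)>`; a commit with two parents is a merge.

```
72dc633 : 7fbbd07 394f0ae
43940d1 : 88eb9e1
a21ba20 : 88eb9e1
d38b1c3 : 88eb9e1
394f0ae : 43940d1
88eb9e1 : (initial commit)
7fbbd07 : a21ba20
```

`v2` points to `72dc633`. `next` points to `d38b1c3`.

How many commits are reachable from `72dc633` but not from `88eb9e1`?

Reachable from 72dc633: {394f0ae, 43940d1, 72dc633, 7fbbd07, 88eb9e1, a21ba20}.
Reachable from 88eb9e1: {88eb9e1}.
In 72dc633's history but not 88eb9e1's: {394f0ae, 43940d1, 72dc633, 7fbbd07, a21ba20} — 5 commits.

5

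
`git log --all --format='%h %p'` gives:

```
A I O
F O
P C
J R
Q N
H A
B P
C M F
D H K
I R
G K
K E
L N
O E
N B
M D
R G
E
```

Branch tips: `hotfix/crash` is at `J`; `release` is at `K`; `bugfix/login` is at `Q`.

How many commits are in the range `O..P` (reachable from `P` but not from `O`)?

Reachable from P: {A, C, D, E, F, G, H, I, K, M, O, P, R}.
Reachable from O: {E, O}.
In P's history but not O's: {A, C, D, F, G, H, I, K, M, P, R} — 11 commits.

11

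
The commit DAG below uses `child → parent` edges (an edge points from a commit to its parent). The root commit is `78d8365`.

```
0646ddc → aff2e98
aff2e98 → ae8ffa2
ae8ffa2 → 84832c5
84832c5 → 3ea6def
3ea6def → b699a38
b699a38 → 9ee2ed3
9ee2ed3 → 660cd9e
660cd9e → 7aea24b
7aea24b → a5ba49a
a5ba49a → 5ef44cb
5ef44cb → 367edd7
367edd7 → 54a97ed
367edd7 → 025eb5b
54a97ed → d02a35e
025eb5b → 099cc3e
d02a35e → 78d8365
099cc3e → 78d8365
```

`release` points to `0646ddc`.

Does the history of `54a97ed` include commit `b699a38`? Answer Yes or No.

No

Ancestors of 54a97ed: {54a97ed, 78d8365, d02a35e}.
b699a38 is not in that set, so it is not an ancestor of 54a97ed.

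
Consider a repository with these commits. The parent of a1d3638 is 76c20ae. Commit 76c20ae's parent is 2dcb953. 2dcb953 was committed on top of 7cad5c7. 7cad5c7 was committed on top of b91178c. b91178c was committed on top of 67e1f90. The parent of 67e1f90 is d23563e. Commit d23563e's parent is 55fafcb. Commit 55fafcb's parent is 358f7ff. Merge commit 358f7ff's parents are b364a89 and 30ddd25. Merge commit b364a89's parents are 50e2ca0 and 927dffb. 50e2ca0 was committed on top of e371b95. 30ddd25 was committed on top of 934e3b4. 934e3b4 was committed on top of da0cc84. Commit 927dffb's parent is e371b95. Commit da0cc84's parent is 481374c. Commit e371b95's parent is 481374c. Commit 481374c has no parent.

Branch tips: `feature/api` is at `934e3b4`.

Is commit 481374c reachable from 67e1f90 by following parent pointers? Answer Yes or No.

Yes

Ancestors of 67e1f90 (commits reachable by following parents): {30ddd25, 358f7ff, 481374c, 50e2ca0, 55fafcb, 67e1f90, 927dffb, 934e3b4, b364a89, d23563e, da0cc84, e371b95}.
481374c is in that set, so it is an ancestor of 67e1f90.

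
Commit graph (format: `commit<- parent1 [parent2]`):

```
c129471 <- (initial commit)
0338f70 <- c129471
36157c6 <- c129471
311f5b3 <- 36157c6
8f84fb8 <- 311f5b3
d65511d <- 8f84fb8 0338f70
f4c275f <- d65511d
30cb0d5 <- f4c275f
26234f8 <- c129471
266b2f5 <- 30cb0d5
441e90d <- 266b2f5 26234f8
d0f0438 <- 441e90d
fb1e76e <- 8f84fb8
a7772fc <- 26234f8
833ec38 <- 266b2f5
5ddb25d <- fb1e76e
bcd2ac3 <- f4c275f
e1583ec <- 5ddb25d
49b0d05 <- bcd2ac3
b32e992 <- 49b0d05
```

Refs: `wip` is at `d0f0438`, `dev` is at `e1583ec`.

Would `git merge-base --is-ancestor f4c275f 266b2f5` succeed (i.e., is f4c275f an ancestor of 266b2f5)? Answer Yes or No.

Yes

Ancestors of 266b2f5 (commits reachable by following parents): {0338f70, 266b2f5, 30cb0d5, 311f5b3, 36157c6, 8f84fb8, c129471, d65511d, f4c275f}.
f4c275f is in that set, so it is an ancestor of 266b2f5.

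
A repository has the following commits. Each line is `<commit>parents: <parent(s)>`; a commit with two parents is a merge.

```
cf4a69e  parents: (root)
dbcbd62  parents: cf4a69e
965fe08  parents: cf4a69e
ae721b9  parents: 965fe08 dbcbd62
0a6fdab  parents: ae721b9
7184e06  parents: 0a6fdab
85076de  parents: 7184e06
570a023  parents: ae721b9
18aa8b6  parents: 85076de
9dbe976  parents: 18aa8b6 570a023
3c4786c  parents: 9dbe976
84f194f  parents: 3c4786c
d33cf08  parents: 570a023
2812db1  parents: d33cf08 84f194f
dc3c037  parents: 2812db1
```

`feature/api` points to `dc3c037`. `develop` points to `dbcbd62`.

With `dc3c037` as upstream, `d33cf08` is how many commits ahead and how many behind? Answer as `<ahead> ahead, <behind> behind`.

Reachable from d33cf08: {570a023, 965fe08, ae721b9, cf4a69e, d33cf08, dbcbd62}.
Reachable from dc3c037: {0a6fdab, 18aa8b6, 2812db1, 3c4786c, 570a023, 7184e06, 84f194f, 85076de, 965fe08, 9dbe976, ae721b9, cf4a69e, d33cf08, dbcbd62, dc3c037}.
Only in d33cf08's history (ahead): {} — 0.
Only in dc3c037's history (behind): {0a6fdab, 18aa8b6, 2812db1, 3c4786c, 7184e06, 84f194f, 85076de, 9dbe976, dc3c037} — 9.

0 ahead, 9 behind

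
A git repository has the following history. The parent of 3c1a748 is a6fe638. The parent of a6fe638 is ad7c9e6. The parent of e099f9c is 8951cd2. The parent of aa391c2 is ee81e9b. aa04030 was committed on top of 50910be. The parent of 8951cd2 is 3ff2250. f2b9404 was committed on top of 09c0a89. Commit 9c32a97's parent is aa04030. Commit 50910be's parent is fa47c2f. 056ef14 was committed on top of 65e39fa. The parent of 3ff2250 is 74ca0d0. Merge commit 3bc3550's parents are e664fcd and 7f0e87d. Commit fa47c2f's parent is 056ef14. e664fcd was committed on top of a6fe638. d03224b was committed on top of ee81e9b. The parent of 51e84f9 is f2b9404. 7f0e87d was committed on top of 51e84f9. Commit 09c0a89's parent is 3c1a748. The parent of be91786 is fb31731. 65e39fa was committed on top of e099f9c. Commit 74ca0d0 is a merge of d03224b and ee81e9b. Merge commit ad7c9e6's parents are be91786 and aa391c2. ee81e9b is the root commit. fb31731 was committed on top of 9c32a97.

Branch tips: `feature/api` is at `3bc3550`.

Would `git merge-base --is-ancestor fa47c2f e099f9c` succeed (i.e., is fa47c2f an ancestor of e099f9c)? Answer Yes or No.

No

Ancestors of e099f9c: {3ff2250, 74ca0d0, 8951cd2, d03224b, e099f9c, ee81e9b}.
fa47c2f is not in that set, so it is not an ancestor of e099f9c.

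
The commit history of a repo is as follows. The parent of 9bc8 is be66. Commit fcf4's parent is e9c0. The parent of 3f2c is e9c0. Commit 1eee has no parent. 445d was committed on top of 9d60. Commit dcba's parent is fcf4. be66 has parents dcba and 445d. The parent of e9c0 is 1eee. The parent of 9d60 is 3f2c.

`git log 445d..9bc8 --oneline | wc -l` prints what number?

4

Reachable from 9bc8: {1eee, 3f2c, 445d, 9bc8, 9d60, be66, dcba, e9c0, fcf4}.
Reachable from 445d: {1eee, 3f2c, 445d, 9d60, e9c0}.
In 9bc8's history but not 445d's: {9bc8, be66, dcba, fcf4} — 4 commits.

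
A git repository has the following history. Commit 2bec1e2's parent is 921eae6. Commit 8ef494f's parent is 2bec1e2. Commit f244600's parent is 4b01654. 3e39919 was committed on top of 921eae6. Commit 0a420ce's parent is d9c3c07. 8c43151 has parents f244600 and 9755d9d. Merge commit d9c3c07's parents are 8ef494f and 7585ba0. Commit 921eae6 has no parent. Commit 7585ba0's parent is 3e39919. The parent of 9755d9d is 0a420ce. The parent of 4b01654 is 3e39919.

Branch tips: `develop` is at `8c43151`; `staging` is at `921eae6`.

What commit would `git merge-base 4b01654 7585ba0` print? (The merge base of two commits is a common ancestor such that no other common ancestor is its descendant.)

Ancestors of 4b01654: {3e39919, 4b01654, 921eae6}.
Ancestors of 7585ba0: {3e39919, 7585ba0, 921eae6}.
Common ancestors: {3e39919, 921eae6}.
Among these, 3e39919 is not an ancestor of any other common ancestor — it is the merge base.

3e39919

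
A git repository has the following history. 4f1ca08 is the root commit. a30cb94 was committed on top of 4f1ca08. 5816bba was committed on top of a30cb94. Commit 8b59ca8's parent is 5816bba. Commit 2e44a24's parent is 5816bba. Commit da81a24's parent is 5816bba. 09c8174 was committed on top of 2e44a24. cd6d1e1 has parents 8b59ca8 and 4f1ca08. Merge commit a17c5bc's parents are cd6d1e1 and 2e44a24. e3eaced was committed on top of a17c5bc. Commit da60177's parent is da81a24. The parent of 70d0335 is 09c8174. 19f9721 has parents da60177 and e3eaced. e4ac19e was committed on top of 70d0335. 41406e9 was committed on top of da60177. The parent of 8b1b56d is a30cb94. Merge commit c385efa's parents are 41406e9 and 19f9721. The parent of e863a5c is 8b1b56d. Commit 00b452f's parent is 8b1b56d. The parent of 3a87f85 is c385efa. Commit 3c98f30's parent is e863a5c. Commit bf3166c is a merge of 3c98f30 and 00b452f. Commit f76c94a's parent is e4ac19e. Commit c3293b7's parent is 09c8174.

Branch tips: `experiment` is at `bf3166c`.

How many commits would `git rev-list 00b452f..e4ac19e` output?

Reachable from e4ac19e: {09c8174, 2e44a24, 4f1ca08, 5816bba, 70d0335, a30cb94, e4ac19e}.
Reachable from 00b452f: {00b452f, 4f1ca08, 8b1b56d, a30cb94}.
In e4ac19e's history but not 00b452f's: {09c8174, 2e44a24, 5816bba, 70d0335, e4ac19e} — 5 commits.

5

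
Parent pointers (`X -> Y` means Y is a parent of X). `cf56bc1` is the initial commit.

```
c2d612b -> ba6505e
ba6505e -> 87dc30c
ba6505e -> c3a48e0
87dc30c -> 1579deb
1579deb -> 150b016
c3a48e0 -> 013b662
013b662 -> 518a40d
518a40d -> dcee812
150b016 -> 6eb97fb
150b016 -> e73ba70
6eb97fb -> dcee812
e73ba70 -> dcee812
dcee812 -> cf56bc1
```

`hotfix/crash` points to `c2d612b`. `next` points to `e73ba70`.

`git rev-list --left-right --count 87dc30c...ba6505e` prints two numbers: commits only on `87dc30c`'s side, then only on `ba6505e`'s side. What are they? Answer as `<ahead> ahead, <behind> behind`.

Reachable from 87dc30c: {150b016, 1579deb, 6eb97fb, 87dc30c, cf56bc1, dcee812, e73ba70}.
Reachable from ba6505e: {013b662, 150b016, 1579deb, 518a40d, 6eb97fb, 87dc30c, ba6505e, c3a48e0, cf56bc1, dcee812, e73ba70}.
Only in 87dc30c's history (ahead): {} — 0.
Only in ba6505e's history (behind): {013b662, 518a40d, ba6505e, c3a48e0} — 4.

0 ahead, 4 behind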